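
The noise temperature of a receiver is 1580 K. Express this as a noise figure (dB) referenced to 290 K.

8.09 dB

F = 1 + T_e/T₀ = 1 + 1580/290 = 6.44828
NF = 10 log₁₀(6.44828) = 8.09 dB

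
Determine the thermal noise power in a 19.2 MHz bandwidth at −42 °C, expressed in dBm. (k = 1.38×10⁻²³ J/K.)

−102.1 dBm

T = −42 °C + 273.15 = 231.15 K
P_n = kTB = 1.38×10⁻²³ × 231.15 × 1.92×10⁷ = 6.12×10⁻¹⁴ W
In dBm: 10 log₁₀(6.12×10⁻¹⁴ / 10⁻³) = −102.1 dBm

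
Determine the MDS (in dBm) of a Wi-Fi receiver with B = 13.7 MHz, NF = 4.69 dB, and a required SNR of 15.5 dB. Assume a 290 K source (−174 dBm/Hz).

−82.4 dBm

Sensitivity = −174 + 10 log₁₀(B) + NF + SNR_min
= −174 + 71.37 + 4.69 + 15.5
= −82.44 dBm → −82.4 dBm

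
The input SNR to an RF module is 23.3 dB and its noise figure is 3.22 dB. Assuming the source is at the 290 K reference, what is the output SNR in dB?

20.08 dB

By definition F = SNR_in/SNR_out, so in dB: SNR_out = SNR_in − NF
SNR_out = 23.3 − 3.22 = 20.08 dB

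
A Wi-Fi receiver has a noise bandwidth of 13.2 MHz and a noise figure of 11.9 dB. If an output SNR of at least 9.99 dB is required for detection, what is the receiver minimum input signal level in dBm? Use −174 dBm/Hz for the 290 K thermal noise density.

−80.9 dBm

Sensitivity = −174 + 10 log₁₀(B) + NF + SNR_min
= −174 + 71.21 + 11.9 + 9.99
= −80.90 dBm → −80.9 dBm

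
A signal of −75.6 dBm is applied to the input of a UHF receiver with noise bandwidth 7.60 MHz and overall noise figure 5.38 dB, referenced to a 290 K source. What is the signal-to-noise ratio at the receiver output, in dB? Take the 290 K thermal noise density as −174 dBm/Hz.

24.2 dB

Noise floor: N = −174 + 10 log₁₀(B) + NF
10 log₁₀(7.60×10⁶) = 68.81 dB
N = −174 + 68.81 + 5.38 = −99.81 dBm
SNR = P_sig − N = −75.6 − (−99.81) = 24.21 dB → 24.2 dB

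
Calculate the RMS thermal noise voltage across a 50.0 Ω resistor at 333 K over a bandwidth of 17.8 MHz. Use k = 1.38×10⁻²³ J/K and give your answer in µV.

V_n = √(4kTRB)
4kTRB = 4 × 1.38×10⁻²³ × 333 × 5.00×10¹ × 1.78×10⁷ = 1.64×10⁻¹¹ V²
V_n = √(1.64×10⁻¹¹) = 4.04×10⁻⁶ V = 4.04 µV

4.04 µV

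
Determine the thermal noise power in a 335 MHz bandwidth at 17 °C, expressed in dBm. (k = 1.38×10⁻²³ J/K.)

T = 17 °C + 273.15 = 290.15 K
P_n = kTB = 1.38×10⁻²³ × 290.15 × 3.35×10⁸ = 1.34×10⁻¹² W
In dBm: 10 log₁₀(1.34×10⁻¹² / 10⁻³) = −88.7 dBm

−88.7 dBm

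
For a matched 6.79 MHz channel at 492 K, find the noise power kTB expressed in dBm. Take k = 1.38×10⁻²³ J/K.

−103.4 dBm

P_n = kTB = 1.38×10⁻²³ × 492 × 6.79×10⁶ = 4.61×10⁻¹⁴ W
In dBm: 10 log₁₀(4.61×10⁻¹⁴ / 10⁻³) = −103.4 dBm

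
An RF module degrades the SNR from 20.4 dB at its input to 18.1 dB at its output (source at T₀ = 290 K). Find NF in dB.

2.3 dB

NF (dB) = SNR_in(dB) − SNR_out(dB) when the source is at T₀
NF = 20.4 − 18.1 = 2.3 dB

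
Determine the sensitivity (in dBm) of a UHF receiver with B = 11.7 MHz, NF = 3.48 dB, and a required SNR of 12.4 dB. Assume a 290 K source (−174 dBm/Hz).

Sensitivity = −174 + 10 log₁₀(B) + NF + SNR_min
= −174 + 70.68 + 3.48 + 12.4
= −87.44 dBm → −87.4 dBm

−87.4 dBm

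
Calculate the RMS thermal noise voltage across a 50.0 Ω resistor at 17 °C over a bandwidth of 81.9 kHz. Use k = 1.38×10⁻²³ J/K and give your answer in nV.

T = 17 °C + 273.15 = 290.15 K
V_n = √(4kTRB)
4kTRB = 4 × 1.38×10⁻²³ × 290.15 × 5.00×10¹ × 8.19×10⁴ = 6.56×10⁻¹⁴ V²
V_n = √(6.56×10⁻¹⁴) = 2.56×10⁻⁷ V = 256 nV

256 nV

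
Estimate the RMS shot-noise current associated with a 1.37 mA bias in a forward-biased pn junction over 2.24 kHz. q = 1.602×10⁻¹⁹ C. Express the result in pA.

992 pA

I_n = √(2qI·B)
2qI·B = 2 × 1.602×10⁻¹⁹ × 1.37×10⁻³ × 2.24×10³ = 9.83×10⁻¹⁹ A²
I_n = √(9.83×10⁻¹⁹) = 9.92×10⁻¹⁰ A = 992 pA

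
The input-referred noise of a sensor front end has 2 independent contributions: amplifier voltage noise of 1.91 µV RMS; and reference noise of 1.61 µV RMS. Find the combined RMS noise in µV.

Uncorrelated sources add in power (mean-square): V_tot = √(ΣV_i²)
V_tot = √[(1.91×10⁻⁶)² + (1.61×10⁻⁶)²] = 2.50×10⁻⁶ V = 2.50 µV

2.50 µV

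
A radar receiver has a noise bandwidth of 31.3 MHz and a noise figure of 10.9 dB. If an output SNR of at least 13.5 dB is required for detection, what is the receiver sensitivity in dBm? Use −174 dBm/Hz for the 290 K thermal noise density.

−74.6 dBm

Sensitivity = −174 + 10 log₁₀(B) + NF + SNR_min
= −174 + 74.96 + 10.9 + 13.5
= −74.64 dBm → −74.6 dBm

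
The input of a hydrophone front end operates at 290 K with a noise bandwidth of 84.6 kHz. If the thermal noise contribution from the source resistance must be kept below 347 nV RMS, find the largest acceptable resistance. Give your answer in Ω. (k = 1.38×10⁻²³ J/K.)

Johnson–Nyquist: V_n = √(4kTRB) ⇒ R = V_n² / (4kTB)
4kTB = 4 × 1.38×10⁻²³ × 290 × 8.46×10⁴ = 1.35×10⁻¹⁵
R = (3.47×10⁻⁷)² / 1.35×10⁻¹⁵ = 8.89×10¹ Ω = 88.9 Ω

88.9 Ω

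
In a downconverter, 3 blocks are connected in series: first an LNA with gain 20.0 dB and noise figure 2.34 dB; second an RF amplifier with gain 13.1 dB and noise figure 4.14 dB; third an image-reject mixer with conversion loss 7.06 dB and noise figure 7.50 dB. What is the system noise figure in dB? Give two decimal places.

2.39 dB

Convert to linear (a loss of L dB is a gain of −L dB): F_i = 10^(NF_i/10), G_i = 10^(G_i,dB/10)
  Stage 1: F_1 = 10^(2.34/10) = 1.714, G_1 = 10^(20.0/10) = 100.0
  Stage 2: F_2 = 10^(4.14/10) = 2.594, G_2 = 10^(13.1/10) = 20.42
  Stage 3: F_3 = 10^(7.50/10) = 5.623, G_3 = 10^(−7.06/10) = 0.1968
Friis cascade:
  F = 1.714 + (2.594 − 1)/100.0 + (5.623 − 1)/2042 = 1.732
NF = 10 log₁₀(1.732) = 2.39 dB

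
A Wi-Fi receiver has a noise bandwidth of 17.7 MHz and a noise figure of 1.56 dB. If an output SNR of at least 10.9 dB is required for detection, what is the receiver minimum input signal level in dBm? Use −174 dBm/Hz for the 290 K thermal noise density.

Sensitivity = −174 + 10 log₁₀(B) + NF + SNR_min
= −174 + 72.48 + 1.56 + 10.9
= −89.06 dBm → −89.1 dBm

−89.1 dBm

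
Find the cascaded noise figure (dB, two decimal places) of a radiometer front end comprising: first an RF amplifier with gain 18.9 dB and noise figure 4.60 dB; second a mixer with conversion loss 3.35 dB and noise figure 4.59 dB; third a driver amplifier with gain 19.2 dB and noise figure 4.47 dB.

4.71 dB

Convert to linear (a loss of L dB is a gain of −L dB): F_i = 10^(NF_i/10), G_i = 10^(G_i,dB/10)
  Stage 1: F_1 = 10^(4.60/10) = 2.884, G_1 = 10^(18.9/10) = 77.62
  Stage 2: F_2 = 10^(4.59/10) = 2.877, G_2 = 10^(−3.35/10) = 0.4624
  Stage 3: F_3 = 10^(4.47/10) = 2.799, G_3 = 10^(19.2/10) = 83.18
Friis cascade:
  F = 2.884 + (2.877 − 1)/77.62 + (2.799 − 1)/35.89 = 2.958
NF = 10 log₁₀(2.958) = 4.71 dB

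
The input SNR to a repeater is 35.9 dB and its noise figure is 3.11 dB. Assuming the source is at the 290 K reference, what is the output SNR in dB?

32.79 dB

By definition F = SNR_in/SNR_out, so in dB: SNR_out = SNR_in − NF
SNR_out = 35.9 − 3.11 = 32.79 dB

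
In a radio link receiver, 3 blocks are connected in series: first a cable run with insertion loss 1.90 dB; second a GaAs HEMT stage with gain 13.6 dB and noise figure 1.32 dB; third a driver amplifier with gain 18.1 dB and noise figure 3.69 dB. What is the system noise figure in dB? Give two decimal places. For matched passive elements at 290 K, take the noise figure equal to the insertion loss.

Convert to linear (a loss of L dB is a gain of −L dB): F_i = 10^(NF_i/10), G_i = 10^(G_i,dB/10)
  Stage 1: F_1 = 10^(1.90/10) = 1.549, G_1 = 10^(−1.90/10) = 0.6457
  Stage 2: F_2 = 10^(1.32/10) = 1.355, G_2 = 10^(13.6/10) = 22.91
  Stage 3: F_3 = 10^(3.69/10) = 2.339, G_3 = 10^(18.1/10) = 64.57
Friis cascade:
  F = 1.549 + (1.355 − 1)/0.6457 + (2.339 − 1)/14.79 = 2.189
NF = 10 log₁₀(2.189) = 3.40 dB

3.40 dB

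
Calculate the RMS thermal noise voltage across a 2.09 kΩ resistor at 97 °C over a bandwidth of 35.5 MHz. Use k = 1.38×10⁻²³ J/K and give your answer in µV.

38.9 µV

T = 97 °C + 273.15 = 370.15 K
V_n = √(4kTRB)
4kTRB = 4 × 1.38×10⁻²³ × 370.15 × 2.09×10³ × 3.55×10⁷ = 1.52×10⁻⁹ V²
V_n = √(1.52×10⁻⁹) = 3.89×10⁻⁵ V = 38.9 µV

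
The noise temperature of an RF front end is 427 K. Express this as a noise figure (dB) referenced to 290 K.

3.93 dB

F = 1 + T_e/T₀ = 1 + 427/290 = 2.47241
NF = 10 log₁₀(2.47241) = 3.93 dB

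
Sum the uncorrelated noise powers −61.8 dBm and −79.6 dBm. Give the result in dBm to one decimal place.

Convert to linear, add, convert back:
P₁ = 6.61×10⁻¹⁰ W, P₂ = 1.10×10⁻¹¹ W
P_tot = 6.72×10⁻¹⁰ W → 10 log₁₀(P_tot / 10⁻³) = −61.7 dBm

−61.7 dBm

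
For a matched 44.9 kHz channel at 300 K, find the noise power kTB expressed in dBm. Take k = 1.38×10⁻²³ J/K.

P_n = kTB = 1.38×10⁻²³ × 300 × 4.49×10⁴ = 1.86×10⁻¹⁶ W
In dBm: 10 log₁₀(1.86×10⁻¹⁶ / 10⁻³) = −127.3 dBm

−127.3 dBm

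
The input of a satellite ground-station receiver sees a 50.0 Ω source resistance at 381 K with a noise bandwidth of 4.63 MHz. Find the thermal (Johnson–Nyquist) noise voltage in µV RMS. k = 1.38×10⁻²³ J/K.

2.21 µV

V_n = √(4kTRB)
4kTRB = 4 × 1.38×10⁻²³ × 381 × 5.00×10¹ × 4.63×10⁶ = 4.87×10⁻¹² V²
V_n = √(4.87×10⁻¹²) = 2.21×10⁻⁶ V = 2.21 µV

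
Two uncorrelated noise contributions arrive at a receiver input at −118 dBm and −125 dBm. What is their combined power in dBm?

−117.2 dBm

Convert to linear, add, convert back:
P₁ = 1.58×10⁻¹⁵ W, P₂ = 3.16×10⁻¹⁶ W
P_tot = 1.90×10⁻¹⁵ W → 10 log₁₀(P_tot / 10⁻³) = −117.2 dBm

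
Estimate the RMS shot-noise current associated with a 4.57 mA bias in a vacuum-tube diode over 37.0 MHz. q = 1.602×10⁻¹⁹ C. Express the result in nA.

233 nA

I_n = √(2qI·B)
2qI·B = 2 × 1.602×10⁻¹⁹ × 4.57×10⁻³ × 3.70×10⁷ = 5.42×10⁻¹⁴ A²
I_n = √(5.42×10⁻¹⁴) = 2.33×10⁻⁷ A = 233 nA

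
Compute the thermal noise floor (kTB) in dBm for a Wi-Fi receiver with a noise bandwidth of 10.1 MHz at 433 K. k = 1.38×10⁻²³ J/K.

P_n = kTB = 1.38×10⁻²³ × 433 × 1.01×10⁷ = 6.04×10⁻¹⁴ W
In dBm: 10 log₁₀(6.04×10⁻¹⁴ / 10⁻³) = −102.2 dBm

−102.2 dBm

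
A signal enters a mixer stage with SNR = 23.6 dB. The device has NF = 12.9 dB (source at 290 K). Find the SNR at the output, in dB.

10.7 dB

By definition F = SNR_in/SNR_out, so in dB: SNR_out = SNR_in − NF
SNR_out = 23.6 − 12.9 = 10.7 dB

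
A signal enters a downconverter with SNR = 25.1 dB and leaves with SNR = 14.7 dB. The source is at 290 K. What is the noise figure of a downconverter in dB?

10.4 dB

NF (dB) = SNR_in(dB) − SNR_out(dB) when the source is at T₀
NF = 25.1 − 14.7 = 10.4 dB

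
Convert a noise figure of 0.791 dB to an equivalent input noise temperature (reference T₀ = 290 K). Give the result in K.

F = 10^(0.791/10) = 1.19978
T_e = (F − 1)·T₀ = (1.19978 − 1) × 290 = 57.9 K

57.9 K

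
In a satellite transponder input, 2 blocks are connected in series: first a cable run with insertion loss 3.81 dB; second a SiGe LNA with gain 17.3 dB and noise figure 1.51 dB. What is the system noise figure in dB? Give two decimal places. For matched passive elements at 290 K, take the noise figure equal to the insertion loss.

Convert to linear (a loss of L dB is a gain of −L dB): F_i = 10^(NF_i/10), G_i = 10^(G_i,dB/10)
  Stage 1: F_1 = 10^(3.81/10) = 2.404, G_1 = 10^(−3.81/10) = 0.4159
  Stage 2: F_2 = 10^(1.51/10) = 1.416, G_2 = 10^(17.3/10) = 53.70
Friis cascade:
  F = 2.404 + (1.416 − 1)/0.4159 = 3.404
NF = 10 log₁₀(3.404) = 5.32 dB

5.32 dB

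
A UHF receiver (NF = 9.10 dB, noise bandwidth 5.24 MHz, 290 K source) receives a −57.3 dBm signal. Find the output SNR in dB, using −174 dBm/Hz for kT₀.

40.4 dB

Noise floor: N = −174 + 10 log₁₀(B) + NF
10 log₁₀(5.24×10⁶) = 67.19 dB
N = −174 + 67.19 + 9.10 = −97.71 dBm
SNR = P_sig − N = −57.3 − (−97.71) = 40.41 dB → 40.4 dB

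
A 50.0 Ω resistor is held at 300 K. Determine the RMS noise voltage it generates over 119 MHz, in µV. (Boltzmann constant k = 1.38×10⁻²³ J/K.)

9.93 µV

V_n = √(4kTRB)
4kTRB = 4 × 1.38×10⁻²³ × 300 × 5.00×10¹ × 1.19×10⁸ = 9.85×10⁻¹¹ V²
V_n = √(9.85×10⁻¹¹) = 9.93×10⁻⁶ V = 9.93 µV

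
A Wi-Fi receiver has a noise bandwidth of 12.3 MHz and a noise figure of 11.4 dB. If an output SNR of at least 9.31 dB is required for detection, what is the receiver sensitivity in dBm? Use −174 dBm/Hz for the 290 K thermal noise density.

Sensitivity = −174 + 10 log₁₀(B) + NF + SNR_min
= −174 + 70.9 + 11.4 + 9.31
= −82.39 dBm → −82.4 dBm

−82.4 dBm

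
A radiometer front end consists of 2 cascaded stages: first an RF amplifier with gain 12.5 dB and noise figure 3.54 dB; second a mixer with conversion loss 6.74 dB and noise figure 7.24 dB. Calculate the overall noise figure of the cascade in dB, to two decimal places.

Convert to linear (a loss of L dB is a gain of −L dB): F_i = 10^(NF_i/10), G_i = 10^(G_i,dB/10)
  Stage 1: F_1 = 10^(3.54/10) = 2.259, G_1 = 10^(12.5/10) = 17.78
  Stage 2: F_2 = 10^(7.24/10) = 5.297, G_2 = 10^(−6.74/10) = 0.2118
Friis cascade:
  F = 2.259 + (5.297 − 1)/17.78 = 2.501
NF = 10 log₁₀(2.501) = 3.98 dB

3.98 dB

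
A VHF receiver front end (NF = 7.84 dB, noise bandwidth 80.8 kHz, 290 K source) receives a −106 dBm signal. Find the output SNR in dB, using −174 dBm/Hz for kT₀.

Noise floor: N = −174 + 10 log₁₀(B) + NF
10 log₁₀(8.08×10⁴) = 49.07 dB
N = −174 + 49.07 + 7.84 = −117.09 dBm
SNR = P_sig − N = −106 − (−117.09) = 11.09 dB → 11.1 dB

11.1 dB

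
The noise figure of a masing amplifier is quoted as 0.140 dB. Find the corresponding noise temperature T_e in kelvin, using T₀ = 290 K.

F = 10^(0.140/10) = 1.03276
T_e = (F − 1)·T₀ = (1.03276 − 1) × 290 = 9.50 K

9.50 K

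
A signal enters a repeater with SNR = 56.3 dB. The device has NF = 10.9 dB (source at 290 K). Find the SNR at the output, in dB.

45.4 dB

By definition F = SNR_in/SNR_out, so in dB: SNR_out = SNR_in − NF
SNR_out = 56.3 − 10.9 = 45.4 dB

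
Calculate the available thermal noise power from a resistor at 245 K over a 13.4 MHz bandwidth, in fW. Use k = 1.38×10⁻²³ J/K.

45.3 fW

P_n = kTB = 1.38×10⁻²³ × 245 × 1.34×10⁷ = 4.53×10⁻¹⁴ W = 45.3 fW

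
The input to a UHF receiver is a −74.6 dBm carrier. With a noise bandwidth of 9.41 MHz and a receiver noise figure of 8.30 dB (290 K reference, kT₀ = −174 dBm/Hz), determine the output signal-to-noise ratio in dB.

Noise floor: N = −174 + 10 log₁₀(B) + NF
10 log₁₀(9.41×10⁶) = 69.74 dB
N = −174 + 69.74 + 8.30 = −95.96 dBm
SNR = P_sig − N = −74.6 − (−95.96) = 21.36 dB → 21.4 dB

21.4 dB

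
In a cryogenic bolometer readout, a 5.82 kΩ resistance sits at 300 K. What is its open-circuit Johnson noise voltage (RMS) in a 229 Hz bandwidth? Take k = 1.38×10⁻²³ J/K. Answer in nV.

149 nV

V_n = √(4kTRB)
4kTRB = 4 × 1.38×10⁻²³ × 300 × 5.82×10³ × 2.29×10² = 2.21×10⁻¹⁴ V²
V_n = √(2.21×10⁻¹⁴) = 1.49×10⁻⁷ V = 149 nV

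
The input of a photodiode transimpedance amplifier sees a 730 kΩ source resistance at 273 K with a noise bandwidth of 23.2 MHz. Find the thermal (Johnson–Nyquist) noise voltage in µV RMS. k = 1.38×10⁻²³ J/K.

V_n = √(4kTRB)
4kTRB = 4 × 1.38×10⁻²³ × 273 × 7.30×10⁵ × 2.32×10⁷ = 2.55×10⁻⁷ V²
V_n = √(2.55×10⁻⁷) = 5.05×10⁻⁴ V = 505 µV

505 µV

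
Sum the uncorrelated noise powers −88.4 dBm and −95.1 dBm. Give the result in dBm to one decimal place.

Convert to linear, add, convert back:
P₁ = 1.45×10⁻¹² W, P₂ = 3.09×10⁻¹³ W
P_tot = 1.75×10⁻¹² W → 10 log₁₀(P_tot / 10⁻³) = −87.6 dBm

−87.6 dBm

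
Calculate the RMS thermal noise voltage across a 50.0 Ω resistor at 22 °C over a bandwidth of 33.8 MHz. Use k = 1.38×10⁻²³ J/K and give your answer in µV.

5.25 µV

T = 22 °C + 273.15 = 295.15 K
V_n = √(4kTRB)
4kTRB = 4 × 1.38×10⁻²³ × 295.15 × 5.00×10¹ × 3.38×10⁷ = 2.75×10⁻¹¹ V²
V_n = √(2.75×10⁻¹¹) = 5.25×10⁻⁶ V = 5.25 µV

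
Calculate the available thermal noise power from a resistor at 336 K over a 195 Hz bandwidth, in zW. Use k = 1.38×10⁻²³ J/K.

904 zW

P_n = kTB = 1.38×10⁻²³ × 336 × 1.95×10² = 9.04×10⁻¹⁹ W = 904 zW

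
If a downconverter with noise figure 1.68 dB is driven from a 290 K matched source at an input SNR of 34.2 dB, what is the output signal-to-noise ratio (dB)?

32.52 dB

By definition F = SNR_in/SNR_out, so in dB: SNR_out = SNR_in − NF
SNR_out = 34.2 − 1.68 = 32.52 dB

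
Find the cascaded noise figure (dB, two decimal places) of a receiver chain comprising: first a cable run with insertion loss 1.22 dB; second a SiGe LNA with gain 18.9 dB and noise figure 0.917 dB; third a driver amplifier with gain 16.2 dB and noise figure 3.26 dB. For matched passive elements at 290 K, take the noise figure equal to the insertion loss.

Convert to linear (a loss of L dB is a gain of −L dB): F_i = 10^(NF_i/10), G_i = 10^(G_i,dB/10)
  Stage 1: F_1 = 10^(1.22/10) = 1.324, G_1 = 10^(−1.22/10) = 0.7551
  Stage 2: F_2 = 10^(0.917/10) = 1.235, G_2 = 10^(18.9/10) = 77.62
  Stage 3: F_3 = 10^(3.26/10) = 2.118, G_3 = 10^(16.2/10) = 41.69
Friis cascade:
  F = 1.324 + (1.235 − 1)/0.7551 + (2.118 − 1)/58.61 = 1.655
NF = 10 log₁₀(1.655) = 2.19 dB

2.19 dB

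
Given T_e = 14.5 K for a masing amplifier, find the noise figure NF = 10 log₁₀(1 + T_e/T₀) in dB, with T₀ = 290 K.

F = 1 + T_e/T₀ = 1 + 14.5/290 = 1.05
NF = 10 log₁₀(1.05) = 0.212 dB

0.212 dB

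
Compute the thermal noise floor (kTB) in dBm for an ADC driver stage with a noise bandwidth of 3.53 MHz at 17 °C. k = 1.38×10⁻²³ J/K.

−108.5 dBm

T = 17 °C + 273.15 = 290.15 K
P_n = kTB = 1.38×10⁻²³ × 290.15 × 3.53×10⁶ = 1.41×10⁻¹⁴ W
In dBm: 10 log₁₀(1.41×10⁻¹⁴ / 10⁻³) = −108.5 dBm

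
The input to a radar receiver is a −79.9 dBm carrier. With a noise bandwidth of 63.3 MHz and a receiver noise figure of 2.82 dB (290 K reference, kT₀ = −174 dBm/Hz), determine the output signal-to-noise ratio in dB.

13.3 dB

Noise floor: N = −174 + 10 log₁₀(B) + NF
10 log₁₀(6.33×10⁷) = 78.01 dB
N = −174 + 78.01 + 2.82 = −93.17 dBm
SNR = P_sig − N = −79.9 − (−93.17) = 13.27 dB → 13.3 dB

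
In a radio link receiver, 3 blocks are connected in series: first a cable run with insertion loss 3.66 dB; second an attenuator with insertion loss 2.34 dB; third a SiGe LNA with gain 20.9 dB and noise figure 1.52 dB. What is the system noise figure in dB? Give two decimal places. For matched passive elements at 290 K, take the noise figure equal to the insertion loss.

7.52 dB

Convert to linear (a loss of L dB is a gain of −L dB): F_i = 10^(NF_i/10), G_i = 10^(G_i,dB/10)
  Stage 1: F_1 = 10^(3.66/10) = 2.323, G_1 = 10^(−3.66/10) = 0.4305
  Stage 2: F_2 = 10^(2.34/10) = 1.714, G_2 = 10^(−2.34/10) = 0.5834
  Stage 3: F_3 = 10^(1.52/10) = 1.419, G_3 = 10^(20.9/10) = 123.0
Friis cascade:
  F = 2.323 + (1.714 − 1)/0.4305 + (1.419 − 1)/0.2512 = 5.649
NF = 10 log₁₀(5.649) = 7.52 dB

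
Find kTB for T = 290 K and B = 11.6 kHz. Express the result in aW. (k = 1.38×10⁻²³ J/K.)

46.4 aW

P_n = kTB = 1.38×10⁻²³ × 290 × 1.16×10⁴ = 4.64×10⁻¹⁷ W = 46.4 aW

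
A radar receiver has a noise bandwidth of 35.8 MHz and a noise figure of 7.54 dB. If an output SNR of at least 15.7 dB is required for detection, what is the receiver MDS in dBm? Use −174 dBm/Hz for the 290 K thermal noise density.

−75.2 dBm

Sensitivity = −174 + 10 log₁₀(B) + NF + SNR_min
= −174 + 75.54 + 7.54 + 15.7
= −75.22 dBm → −75.2 dBm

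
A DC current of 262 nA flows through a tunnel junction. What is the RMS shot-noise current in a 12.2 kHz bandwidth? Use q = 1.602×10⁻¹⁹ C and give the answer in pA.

32.0 pA

I_n = √(2qI·B)
2qI·B = 2 × 1.602×10⁻¹⁹ × 2.62×10⁻⁷ × 1.22×10⁴ = 1.02×10⁻²¹ A²
I_n = √(1.02×10⁻²¹) = 3.20×10⁻¹¹ A = 32.0 pA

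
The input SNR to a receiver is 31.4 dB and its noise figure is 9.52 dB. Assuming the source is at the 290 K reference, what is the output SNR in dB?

By definition F = SNR_in/SNR_out, so in dB: SNR_out = SNR_in − NF
SNR_out = 31.4 − 9.52 = 21.88 dB

21.88 dB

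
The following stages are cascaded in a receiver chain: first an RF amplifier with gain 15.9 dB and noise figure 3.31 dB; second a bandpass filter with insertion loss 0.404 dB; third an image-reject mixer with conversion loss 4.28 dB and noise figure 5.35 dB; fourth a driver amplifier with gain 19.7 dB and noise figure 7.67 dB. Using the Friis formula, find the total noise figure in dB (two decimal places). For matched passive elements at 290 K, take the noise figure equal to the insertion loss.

Convert to linear (a loss of L dB is a gain of −L dB): F_i = 10^(NF_i/10), G_i = 10^(G_i,dB/10)
  Stage 1: F_1 = 10^(3.31/10) = 2.143, G_1 = 10^(15.9/10) = 38.90
  Stage 2: F_2 = 10^(0.404/10) = 1.097, G_2 = 10^(−0.404/10) = 0.9112
  Stage 3: F_3 = 10^(5.35/10) = 3.428, G_3 = 10^(−4.28/10) = 0.3733
  Stage 4: F_4 = 10^(7.67/10) = 5.848, G_4 = 10^(19.7/10) = 93.33
Friis cascade:
  F = 2.143 + (1.097 − 1)/38.90 + (3.428 − 1)/35.45 + (5.848 − 1)/13.23 = 2.580
NF = 10 log₁₀(2.580) = 4.12 dB

4.12 dB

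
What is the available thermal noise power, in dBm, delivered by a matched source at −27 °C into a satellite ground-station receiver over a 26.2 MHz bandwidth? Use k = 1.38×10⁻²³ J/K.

−100.5 dBm

T = −27 °C + 273.15 = 246.15 K
P_n = kTB = 1.38×10⁻²³ × 246.15 × 2.62×10⁷ = 8.90×10⁻¹⁴ W
In dBm: 10 log₁₀(8.90×10⁻¹⁴ / 10⁻³) = −100.5 dBm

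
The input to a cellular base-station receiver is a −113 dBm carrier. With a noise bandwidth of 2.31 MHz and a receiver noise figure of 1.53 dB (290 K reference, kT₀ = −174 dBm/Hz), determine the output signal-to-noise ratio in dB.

Noise floor: N = −174 + 10 log₁₀(B) + NF
10 log₁₀(2.31×10⁶) = 63.64 dB
N = −174 + 63.64 + 1.53 = −108.83 dBm
SNR = P_sig − N = −113 − (−108.83) = −4.17 dB → −4.2 dB

−4.2 dB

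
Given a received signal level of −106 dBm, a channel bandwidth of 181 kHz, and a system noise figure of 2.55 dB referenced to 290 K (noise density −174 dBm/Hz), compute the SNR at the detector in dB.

12.9 dB

Noise floor: N = −174 + 10 log₁₀(B) + NF
10 log₁₀(1.81×10⁵) = 52.58 dB
N = −174 + 52.58 + 2.55 = −118.87 dBm
SNR = P_sig − N = −106 − (−118.87) = 12.87 dB → 12.9 dB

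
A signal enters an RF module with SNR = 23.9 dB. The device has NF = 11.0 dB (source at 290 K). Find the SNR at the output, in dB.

12.9 dB

By definition F = SNR_in/SNR_out, so in dB: SNR_out = SNR_in − NF
SNR_out = 23.9 − 11.0 = 12.9 dB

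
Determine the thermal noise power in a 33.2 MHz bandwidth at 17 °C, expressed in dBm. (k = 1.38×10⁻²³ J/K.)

−98.8 dBm

T = 17 °C + 273.15 = 290.15 K
P_n = kTB = 1.38×10⁻²³ × 290.15 × 3.32×10⁷ = 1.33×10⁻¹³ W
In dBm: 10 log₁₀(1.33×10⁻¹³ / 10⁻³) = −98.8 dBm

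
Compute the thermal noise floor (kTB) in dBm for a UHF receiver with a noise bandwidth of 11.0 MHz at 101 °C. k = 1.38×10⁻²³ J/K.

T = 101 °C + 273.15 = 374.15 K
P_n = kTB = 1.38×10⁻²³ × 374.15 × 1.10×10⁷ = 5.68×10⁻¹⁴ W
In dBm: 10 log₁₀(5.68×10⁻¹⁴ / 10⁻³) = −102.5 dBm

−102.5 dBm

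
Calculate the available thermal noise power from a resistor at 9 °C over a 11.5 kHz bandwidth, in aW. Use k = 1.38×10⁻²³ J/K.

44.8 aW

T = 9 °C + 273.15 = 282.15 K
P_n = kTB = 1.38×10⁻²³ × 282.15 × 1.15×10⁴ = 4.48×10⁻¹⁷ W = 44.8 aW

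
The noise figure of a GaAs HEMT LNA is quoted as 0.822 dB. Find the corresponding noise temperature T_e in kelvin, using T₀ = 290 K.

F = 10^(0.822/10) = 1.20837
T_e = (F − 1)·T₀ = (1.20837 − 1) × 290 = 60.4 K

60.4 K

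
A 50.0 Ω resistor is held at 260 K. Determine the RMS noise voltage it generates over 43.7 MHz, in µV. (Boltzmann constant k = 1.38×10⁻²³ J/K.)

5.60 µV

V_n = √(4kTRB)
4kTRB = 4 × 1.38×10⁻²³ × 260 × 5.00×10¹ × 4.37×10⁷ = 3.14×10⁻¹¹ V²
V_n = √(3.14×10⁻¹¹) = 5.60×10⁻⁶ V = 5.60 µV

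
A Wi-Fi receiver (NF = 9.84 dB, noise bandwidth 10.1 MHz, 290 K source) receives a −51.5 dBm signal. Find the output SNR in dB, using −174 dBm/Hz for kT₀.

42.6 dB

Noise floor: N = −174 + 10 log₁₀(B) + NF
10 log₁₀(1.01×10⁷) = 70.04 dB
N = −174 + 70.04 + 9.84 = −94.12 dBm
SNR = P_sig − N = −51.5 − (−94.12) = 42.62 dB → 42.6 dB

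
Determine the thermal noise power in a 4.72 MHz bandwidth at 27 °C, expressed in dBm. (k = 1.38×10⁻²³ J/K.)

T = 27 °C + 273.15 = 300.15 K
P_n = kTB = 1.38×10⁻²³ × 300.15 × 4.72×10⁶ = 1.96×10⁻¹⁴ W
In dBm: 10 log₁₀(1.96×10⁻¹⁴ / 10⁻³) = −107.1 dBm

−107.1 dBm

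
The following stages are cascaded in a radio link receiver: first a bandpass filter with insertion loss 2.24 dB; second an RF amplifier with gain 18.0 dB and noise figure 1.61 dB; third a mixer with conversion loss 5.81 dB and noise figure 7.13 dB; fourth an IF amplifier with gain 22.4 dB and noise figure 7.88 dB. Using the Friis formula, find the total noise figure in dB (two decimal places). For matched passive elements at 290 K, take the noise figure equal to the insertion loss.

4.85 dB

Convert to linear (a loss of L dB is a gain of −L dB): F_i = 10^(NF_i/10), G_i = 10^(G_i,dB/10)
  Stage 1: F_1 = 10^(2.24/10) = 1.675, G_1 = 10^(−2.24/10) = 0.5970
  Stage 2: F_2 = 10^(1.61/10) = 1.449, G_2 = 10^(18.0/10) = 63.10
  Stage 3: F_3 = 10^(7.13/10) = 5.164, G_3 = 10^(−5.81/10) = 0.2624
  Stage 4: F_4 = 10^(7.88/10) = 6.138, G_4 = 10^(22.4/10) = 173.8
Friis cascade:
  F = 1.675 + (1.449 − 1)/0.5970 + (5.164 − 1)/37.67 + (6.138 − 1)/9.886 = 3.057
NF = 10 log₁₀(3.057) = 4.85 dB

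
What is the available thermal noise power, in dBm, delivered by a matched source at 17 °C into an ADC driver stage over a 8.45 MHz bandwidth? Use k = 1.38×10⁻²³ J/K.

T = 17 °C + 273.15 = 290.15 K
P_n = kTB = 1.38×10⁻²³ × 290.15 × 8.45×10⁶ = 3.38×10⁻¹⁴ W
In dBm: 10 log₁₀(3.38×10⁻¹⁴ / 10⁻³) = −104.7 dBm

−104.7 dBm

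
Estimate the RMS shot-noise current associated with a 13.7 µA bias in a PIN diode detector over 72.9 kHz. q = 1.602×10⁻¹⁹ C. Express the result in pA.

I_n = √(2qI·B)
2qI·B = 2 × 1.602×10⁻¹⁹ × 1.37×10⁻⁵ × 7.29×10⁴ = 3.20×10⁻¹⁹ A²
I_n = √(3.20×10⁻¹⁹) = 5.66×10⁻¹⁰ A = 566 pA

566 pA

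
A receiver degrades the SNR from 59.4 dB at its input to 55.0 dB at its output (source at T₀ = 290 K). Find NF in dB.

NF (dB) = SNR_in(dB) − SNR_out(dB) when the source is at T₀
NF = 59.4 − 55.0 = 4.4 dB

4.4 dB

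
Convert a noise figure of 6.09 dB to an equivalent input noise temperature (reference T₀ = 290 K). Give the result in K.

F = 10^(6.09/10) = 4.06443
T_e = (F − 1)·T₀ = (4.06443 − 1) × 290 = 889 K

889 K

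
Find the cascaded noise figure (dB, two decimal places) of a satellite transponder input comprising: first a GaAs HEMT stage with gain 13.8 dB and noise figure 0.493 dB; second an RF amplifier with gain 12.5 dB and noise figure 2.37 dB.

0.61 dB

Convert to linear (a loss of L dB is a gain of −L dB): F_i = 10^(NF_i/10), G_i = 10^(G_i,dB/10)
  Stage 1: F_1 = 10^(0.493/10) = 1.120, G_1 = 10^(13.8/10) = 23.99
  Stage 2: F_2 = 10^(2.37/10) = 1.726, G_2 = 10^(12.5/10) = 17.78
Friis cascade:
  F = 1.120 + (1.726 − 1)/23.99 = 1.150
NF = 10 log₁₀(1.150) = 0.61 dB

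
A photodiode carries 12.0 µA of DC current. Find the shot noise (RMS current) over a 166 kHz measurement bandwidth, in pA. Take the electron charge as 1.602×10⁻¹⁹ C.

799 pA

I_n = √(2qI·B)
2qI·B = 2 × 1.602×10⁻¹⁹ × 1.20×10⁻⁵ × 1.66×10⁵ = 6.38×10⁻¹⁹ A²
I_n = √(6.38×10⁻¹⁹) = 7.99×10⁻¹⁰ A = 799 pA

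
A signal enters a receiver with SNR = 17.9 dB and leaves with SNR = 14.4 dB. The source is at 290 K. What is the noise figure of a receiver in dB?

3.5 dB

NF (dB) = SNR_in(dB) − SNR_out(dB) when the source is at T₀
NF = 17.9 − 14.4 = 3.5 dB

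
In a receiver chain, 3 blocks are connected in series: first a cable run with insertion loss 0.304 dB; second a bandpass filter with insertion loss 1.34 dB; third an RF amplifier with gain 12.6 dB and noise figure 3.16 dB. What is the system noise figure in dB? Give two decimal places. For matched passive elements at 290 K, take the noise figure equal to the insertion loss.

Convert to linear (a loss of L dB is a gain of −L dB): F_i = 10^(NF_i/10), G_i = 10^(G_i,dB/10)
  Stage 1: F_1 = 10^(0.304/10) = 1.073, G_1 = 10^(−0.304/10) = 0.9324
  Stage 2: F_2 = 10^(1.34/10) = 1.361, G_2 = 10^(−1.34/10) = 0.7345
  Stage 3: F_3 = 10^(3.16/10) = 2.070, G_3 = 10^(12.6/10) = 18.20
Friis cascade:
  F = 1.073 + (1.361 − 1)/0.9324 + (2.070 − 1)/0.6849 = 3.023
NF = 10 log₁₀(3.023) = 4.80 dB

4.80 dB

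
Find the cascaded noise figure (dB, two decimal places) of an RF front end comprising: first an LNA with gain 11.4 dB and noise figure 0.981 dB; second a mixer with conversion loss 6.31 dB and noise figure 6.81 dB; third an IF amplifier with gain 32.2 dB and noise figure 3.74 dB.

2.90 dB

Convert to linear (a loss of L dB is a gain of −L dB): F_i = 10^(NF_i/10), G_i = 10^(G_i,dB/10)
  Stage 1: F_1 = 10^(0.981/10) = 1.253, G_1 = 10^(11.4/10) = 13.80
  Stage 2: F_2 = 10^(6.81/10) = 4.797, G_2 = 10^(−6.31/10) = 0.2339
  Stage 3: F_3 = 10^(3.74/10) = 2.366, G_3 = 10^(32.2/10) = 1660
Friis cascade:
  F = 1.253 + (4.797 − 1)/13.80 + (2.366 − 1)/3.228 = 1.952
NF = 10 log₁₀(1.952) = 2.90 dB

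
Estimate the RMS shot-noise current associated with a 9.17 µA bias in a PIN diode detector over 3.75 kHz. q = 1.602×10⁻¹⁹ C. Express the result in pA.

I_n = √(2qI·B)
2qI·B = 2 × 1.602×10⁻¹⁹ × 9.17×10⁻⁶ × 3.75×10³ = 1.10×10⁻²⁰ A²
I_n = √(1.10×10⁻²⁰) = 1.05×10⁻¹⁰ A = 105 pA

105 pA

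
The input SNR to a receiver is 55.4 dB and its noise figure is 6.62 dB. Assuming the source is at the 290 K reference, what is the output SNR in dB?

48.78 dB

By definition F = SNR_in/SNR_out, so in dB: SNR_out = SNR_in − NF
SNR_out = 55.4 − 6.62 = 48.78 dB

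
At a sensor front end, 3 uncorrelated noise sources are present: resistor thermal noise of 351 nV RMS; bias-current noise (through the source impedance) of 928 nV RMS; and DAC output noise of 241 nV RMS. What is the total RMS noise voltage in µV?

Uncorrelated sources add in power (mean-square): V_tot = √(ΣV_i²)
V_tot = √[(3.51×10⁻⁷)² + (9.28×10⁻⁷)² + (2.41×10⁻⁷)²] = 1.02×10⁻⁶ V = 1.02 µV

1.02 µV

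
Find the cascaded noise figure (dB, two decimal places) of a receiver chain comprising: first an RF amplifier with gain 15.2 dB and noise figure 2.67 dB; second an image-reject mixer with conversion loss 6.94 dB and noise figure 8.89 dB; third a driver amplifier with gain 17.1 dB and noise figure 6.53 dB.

Convert to linear (a loss of L dB is a gain of −L dB): F_i = 10^(NF_i/10), G_i = 10^(G_i,dB/10)
  Stage 1: F_1 = 10^(2.67/10) = 1.849, G_1 = 10^(15.2/10) = 33.11
  Stage 2: F_2 = 10^(8.89/10) = 7.745, G_2 = 10^(−6.94/10) = 0.2023
  Stage 3: F_3 = 10^(6.53/10) = 4.498, G_3 = 10^(17.1/10) = 51.29
Friis cascade:
  F = 1.849 + (7.745 − 1)/33.11 + (4.498 − 1)/6.699 = 2.575
NF = 10 log₁₀(2.575) = 4.11 dB

4.11 dB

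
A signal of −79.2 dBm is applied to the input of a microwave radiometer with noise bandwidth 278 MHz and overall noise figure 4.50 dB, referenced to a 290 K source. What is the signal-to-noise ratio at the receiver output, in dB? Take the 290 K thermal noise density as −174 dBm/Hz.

Noise floor: N = −174 + 10 log₁₀(B) + NF
10 log₁₀(2.78×10⁸) = 84.44 dB
N = −174 + 84.44 + 4.50 = −85.06 dBm
SNR = P_sig − N = −79.2 − (−85.06) = 5.86 dB → 5.9 dB

5.9 dB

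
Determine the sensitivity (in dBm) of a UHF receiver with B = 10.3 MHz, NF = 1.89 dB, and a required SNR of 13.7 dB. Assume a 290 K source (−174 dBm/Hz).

−88.3 dBm

Sensitivity = −174 + 10 log₁₀(B) + NF + SNR_min
= −174 + 70.13 + 1.89 + 13.7
= −88.28 dBm → −88.3 dBm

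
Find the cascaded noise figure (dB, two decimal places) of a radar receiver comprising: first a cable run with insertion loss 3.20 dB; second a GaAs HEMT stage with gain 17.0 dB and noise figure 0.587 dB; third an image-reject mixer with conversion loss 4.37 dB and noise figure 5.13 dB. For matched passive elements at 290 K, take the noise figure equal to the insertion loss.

Convert to linear (a loss of L dB is a gain of −L dB): F_i = 10^(NF_i/10), G_i = 10^(G_i,dB/10)
  Stage 1: F_1 = 10^(3.20/10) = 2.089, G_1 = 10^(−3.20/10) = 0.4786
  Stage 2: F_2 = 10^(0.587/10) = 1.145, G_2 = 10^(17.0/10) = 50.12
  Stage 3: F_3 = 10^(5.13/10) = 3.258, G_3 = 10^(−4.37/10) = 0.3656
Friis cascade:
  F = 2.089 + (1.145 − 1)/0.4786 + (3.258 − 1)/23.99 = 2.486
NF = 10 log₁₀(2.486) = 3.95 dB

3.95 dB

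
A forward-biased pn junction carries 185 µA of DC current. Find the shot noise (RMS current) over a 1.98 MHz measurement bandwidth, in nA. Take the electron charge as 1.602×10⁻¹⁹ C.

10.8 nA

I_n = √(2qI·B)
2qI·B = 2 × 1.602×10⁻¹⁹ × 1.85×10⁻⁴ × 1.98×10⁶ = 1.17×10⁻¹⁶ A²
I_n = √(1.17×10⁻¹⁶) = 1.08×10⁻⁸ A = 10.8 nA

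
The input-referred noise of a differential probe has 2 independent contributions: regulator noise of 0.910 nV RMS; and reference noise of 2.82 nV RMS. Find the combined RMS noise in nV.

2.96 nV

Uncorrelated sources add in power (mean-square): V_tot = √(ΣV_i²)
V_tot = √[(9.10×10⁻¹⁰)² + (2.82×10⁻⁹)²] = 2.96×10⁻⁹ V = 2.96 nV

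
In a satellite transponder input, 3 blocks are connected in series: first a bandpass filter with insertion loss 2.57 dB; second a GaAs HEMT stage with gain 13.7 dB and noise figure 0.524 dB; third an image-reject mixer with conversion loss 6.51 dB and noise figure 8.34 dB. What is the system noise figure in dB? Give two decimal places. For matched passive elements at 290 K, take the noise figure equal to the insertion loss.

3.96 dB

Convert to linear (a loss of L dB is a gain of −L dB): F_i = 10^(NF_i/10), G_i = 10^(G_i,dB/10)
  Stage 1: F_1 = 10^(2.57/10) = 1.807, G_1 = 10^(−2.57/10) = 0.5534
  Stage 2: F_2 = 10^(0.524/10) = 1.128, G_2 = 10^(13.7/10) = 23.44
  Stage 3: F_3 = 10^(8.34/10) = 6.823, G_3 = 10^(−6.51/10) = 0.2234
Friis cascade:
  F = 1.807 + (1.128 − 1)/0.5534 + (6.823 − 1)/12.97 = 2.488
NF = 10 log₁₀(2.488) = 3.96 dB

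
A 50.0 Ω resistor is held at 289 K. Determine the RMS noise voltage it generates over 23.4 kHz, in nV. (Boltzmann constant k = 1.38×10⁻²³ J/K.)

V_n = √(4kTRB)
4kTRB = 4 × 1.38×10⁻²³ × 289 × 5.00×10¹ × 2.34×10⁴ = 1.87×10⁻¹⁴ V²
V_n = √(1.87×10⁻¹⁴) = 1.37×10⁻⁷ V = 137 nV

137 nV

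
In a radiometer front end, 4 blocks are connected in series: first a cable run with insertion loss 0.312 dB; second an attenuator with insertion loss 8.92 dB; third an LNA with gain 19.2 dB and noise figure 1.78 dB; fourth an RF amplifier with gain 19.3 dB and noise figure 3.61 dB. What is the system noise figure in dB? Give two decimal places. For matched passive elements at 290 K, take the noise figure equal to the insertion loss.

11.06 dB

Convert to linear (a loss of L dB is a gain of −L dB): F_i = 10^(NF_i/10), G_i = 10^(G_i,dB/10)
  Stage 1: F_1 = 10^(0.312/10) = 1.074, G_1 = 10^(−0.312/10) = 0.9307
  Stage 2: F_2 = 10^(8.92/10) = 7.798, G_2 = 10^(−8.92/10) = 0.1282
  Stage 3: F_3 = 10^(1.78/10) = 1.507, G_3 = 10^(19.2/10) = 83.18
  Stage 4: F_4 = 10^(3.61/10) = 2.296, G_4 = 10^(19.3/10) = 85.11
Friis cascade:
  F = 1.074 + (7.798 − 1)/0.9307 + (1.507 − 1)/0.1193 + (2.296 − 1)/9.927 = 12.75
NF = 10 log₁₀(12.75) = 11.06 dB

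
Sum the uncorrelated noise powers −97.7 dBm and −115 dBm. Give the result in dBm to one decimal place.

−97.6 dBm

Convert to linear, add, convert back:
P₁ = 1.70×10⁻¹³ W, P₂ = 3.16×10⁻¹⁵ W
P_tot = 1.73×10⁻¹³ W → 10 log₁₀(P_tot / 10⁻³) = −97.6 dBm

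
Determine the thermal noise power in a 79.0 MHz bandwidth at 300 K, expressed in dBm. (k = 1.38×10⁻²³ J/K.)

P_n = kTB = 1.38×10⁻²³ × 300 × 7.90×10⁷ = 3.27×10⁻¹³ W
In dBm: 10 log₁₀(3.27×10⁻¹³ / 10⁻³) = −94.9 dBm

−94.9 dBm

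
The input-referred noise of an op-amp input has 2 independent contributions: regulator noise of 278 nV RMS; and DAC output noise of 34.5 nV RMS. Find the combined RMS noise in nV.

Uncorrelated sources add in power (mean-square): V_tot = √(ΣV_i²)
V_tot = √[(2.78×10⁻⁷)² + (3.45×10⁻⁸)²] = 2.80×10⁻⁷ V = 280 nV

280 nV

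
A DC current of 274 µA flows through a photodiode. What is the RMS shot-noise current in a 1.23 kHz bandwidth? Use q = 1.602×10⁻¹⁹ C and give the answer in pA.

I_n = √(2qI·B)
2qI·B = 2 × 1.602×10⁻¹⁹ × 2.74×10⁻⁴ × 1.23×10³ = 1.08×10⁻¹⁹ A²
I_n = √(1.08×10⁻¹⁹) = 3.29×10⁻¹⁰ A = 329 pA

329 pA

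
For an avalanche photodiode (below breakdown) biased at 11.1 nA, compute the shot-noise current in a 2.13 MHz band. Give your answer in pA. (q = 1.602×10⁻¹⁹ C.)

87.0 pA

I_n = √(2qI·B)
2qI·B = 2 × 1.602×10⁻¹⁹ × 1.11×10⁻⁸ × 2.13×10⁶ = 7.58×10⁻²¹ A²
I_n = √(7.58×10⁻²¹) = 8.70×10⁻¹¹ A = 87.0 pA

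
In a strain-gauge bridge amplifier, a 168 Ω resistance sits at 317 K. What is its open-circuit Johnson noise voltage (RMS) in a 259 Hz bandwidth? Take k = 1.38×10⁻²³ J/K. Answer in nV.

27.6 nV

V_n = √(4kTRB)
4kTRB = 4 × 1.38×10⁻²³ × 317 × 1.68×10² × 2.59×10² = 7.61×10⁻¹⁶ V²
V_n = √(7.61×10⁻¹⁶) = 2.76×10⁻⁸ V = 27.6 nV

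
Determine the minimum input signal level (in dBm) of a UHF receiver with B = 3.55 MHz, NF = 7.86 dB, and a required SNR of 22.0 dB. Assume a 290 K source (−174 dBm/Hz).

Sensitivity = −174 + 10 log₁₀(B) + NF + SNR_min
= −174 + 65.5 + 7.86 + 22.0
= −78.64 dBm → −78.6 dBm

−78.6 dBm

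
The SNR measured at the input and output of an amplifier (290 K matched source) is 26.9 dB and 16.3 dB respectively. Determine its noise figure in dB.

NF (dB) = SNR_in(dB) − SNR_out(dB) when the source is at T₀
NF = 26.9 − 16.3 = 10.6 dB

10.6 dB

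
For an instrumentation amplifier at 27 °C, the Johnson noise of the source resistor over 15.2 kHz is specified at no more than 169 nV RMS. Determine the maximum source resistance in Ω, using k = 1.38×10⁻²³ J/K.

113 Ω

T = 27 °C + 273.15 = 300.15 K
Johnson–Nyquist: V_n = √(4kTRB) ⇒ R = V_n² / (4kTB)
4kTB = 4 × 1.38×10⁻²³ × 300.15 × 1.52×10⁴ = 2.52×10⁻¹⁶
R = (1.69×10⁻⁷)² / 2.52×10⁻¹⁶ = 1.13×10² Ω = 113 Ω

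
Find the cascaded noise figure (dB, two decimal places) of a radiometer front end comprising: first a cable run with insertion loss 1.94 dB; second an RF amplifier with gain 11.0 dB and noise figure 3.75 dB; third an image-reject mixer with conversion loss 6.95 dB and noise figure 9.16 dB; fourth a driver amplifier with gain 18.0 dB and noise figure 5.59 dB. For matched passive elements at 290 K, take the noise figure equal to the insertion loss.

Convert to linear (a loss of L dB is a gain of −L dB): F_i = 10^(NF_i/10), G_i = 10^(G_i,dB/10)
  Stage 1: F_1 = 10^(1.94/10) = 1.563, G_1 = 10^(−1.94/10) = 0.6397
  Stage 2: F_2 = 10^(3.75/10) = 2.371, G_2 = 10^(11.0/10) = 12.59
  Stage 3: F_3 = 10^(9.16/10) = 8.241, G_3 = 10^(−6.95/10) = 0.2018
  Stage 4: F_4 = 10^(5.59/10) = 3.622, G_4 = 10^(18.0/10) = 63.10
Friis cascade:
  F = 1.563 + (2.371 − 1)/0.6397 + (8.241 − 1)/8.054 + (3.622 − 1)/1.626 = 6.219
NF = 10 log₁₀(6.219) = 7.94 dB

7.94 dB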